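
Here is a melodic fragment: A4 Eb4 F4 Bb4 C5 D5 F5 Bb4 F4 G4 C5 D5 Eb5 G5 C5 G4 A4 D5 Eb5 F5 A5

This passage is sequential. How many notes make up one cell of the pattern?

7

There are 21 notes; a 7-note unit gives 3 cells:
A4 Eb4 F4 Bb4 C5 D5 F5 | Bb4 F4 G4 C5 D5 Eb5 G5 | C5 G4 A4 D5 Eb5 F5 A5
Each cell is the previous one up a 2nd — so the unit is 7 notes.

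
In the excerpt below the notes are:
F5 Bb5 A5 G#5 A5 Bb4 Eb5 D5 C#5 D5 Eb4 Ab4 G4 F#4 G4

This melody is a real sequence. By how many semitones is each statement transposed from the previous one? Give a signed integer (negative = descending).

-7

Unit = 5 notes; the statements start on F5, Bb4, Eb4, moving down a 5th each time.
F5→Bb4 is 70 − 77 = -7 semitones.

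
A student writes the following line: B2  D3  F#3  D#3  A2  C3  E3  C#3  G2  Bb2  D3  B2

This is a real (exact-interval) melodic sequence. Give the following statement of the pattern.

Unit = 4 notes; the statements start on B2, A2, G2, moving down a 2nd each time.
From F2 the exact shape gives F2 Ab2 C3 A2.

F2 Ab2 C3 A2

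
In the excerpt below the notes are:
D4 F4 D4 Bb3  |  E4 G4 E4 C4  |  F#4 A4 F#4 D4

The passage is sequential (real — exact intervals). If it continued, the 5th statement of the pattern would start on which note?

Taking 4-note groups, the heads are D4, E4, F#4: the pattern moves up a 2nd.
Extending the heads up a 2nd: G#4 → A#4.

A#4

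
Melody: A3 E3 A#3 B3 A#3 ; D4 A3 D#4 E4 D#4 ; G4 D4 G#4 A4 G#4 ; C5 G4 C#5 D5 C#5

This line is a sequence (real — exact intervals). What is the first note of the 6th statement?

Bb5

Taking 5-note groups, the heads are A3, D4, G4, C5: the pattern moves up a 4th.
Continuing: F5 → Bb5. Statement 6 starts on Bb5.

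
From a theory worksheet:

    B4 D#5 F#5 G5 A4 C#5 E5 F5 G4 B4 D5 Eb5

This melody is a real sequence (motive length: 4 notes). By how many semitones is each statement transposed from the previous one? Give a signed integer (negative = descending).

Taking 4-note groups, the heads are B4, A4, G4: the pattern moves down a 2nd.
Counting half-steps from B4 to A4: -2.

-2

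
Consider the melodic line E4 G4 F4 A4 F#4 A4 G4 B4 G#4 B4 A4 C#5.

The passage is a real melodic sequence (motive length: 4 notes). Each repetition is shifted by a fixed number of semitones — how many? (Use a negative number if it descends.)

2

Taking 4-note groups, the heads are E4, F#4, G#4: the pattern moves up a 2nd.
Counting half-steps from E4 to F#4: 2.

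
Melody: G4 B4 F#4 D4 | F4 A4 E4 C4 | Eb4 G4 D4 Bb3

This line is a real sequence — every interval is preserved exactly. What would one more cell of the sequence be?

Taking 4-note groups, the heads are G4, F4, Eb4: the pattern moves down a 2nd.
From Db4 the exact shape gives Db4 F4 C4 Ab3.

Db4 F4 C4 Ab3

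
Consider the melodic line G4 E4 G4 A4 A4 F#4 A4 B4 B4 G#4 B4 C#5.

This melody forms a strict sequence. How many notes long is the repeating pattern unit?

Try groups of 4 (3 cells in 12 notes):
G4 E4 G4 A4 | A4 F#4 A4 B4 | B4 G#4 B4 C#5
Each cell is the previous one up a 2nd — so the unit is 4 notes.

4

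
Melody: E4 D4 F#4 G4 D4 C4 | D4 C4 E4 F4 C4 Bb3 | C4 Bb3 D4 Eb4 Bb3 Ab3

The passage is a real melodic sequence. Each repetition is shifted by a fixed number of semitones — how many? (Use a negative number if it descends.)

Taking 6-note groups, the heads are E4, D4, C4: the pattern moves down a 2nd.
E4→D4 is 62 − 64 = -2 semitones.

-2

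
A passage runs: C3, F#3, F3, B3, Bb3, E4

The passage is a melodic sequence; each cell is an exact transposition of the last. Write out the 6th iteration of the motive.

Db5 G5

The 2-note cells begin on C3, F3, Bb3 — each up a 4th from the last.
Carrying on: Eb4 → Ab4 → Db5.
So cell 6 is Db5 G5.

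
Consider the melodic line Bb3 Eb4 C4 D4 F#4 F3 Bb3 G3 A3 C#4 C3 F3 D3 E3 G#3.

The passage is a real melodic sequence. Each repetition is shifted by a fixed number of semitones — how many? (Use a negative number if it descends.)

-5

Unit = 5 notes; the statements start on Bb3, F3, C3, moving down a 4th each time.
Bb3→F3 is 53 − 58 = -5 semitones.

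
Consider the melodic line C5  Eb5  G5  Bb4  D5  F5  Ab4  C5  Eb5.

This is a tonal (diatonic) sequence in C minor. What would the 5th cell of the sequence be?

The 3-note cells begin on C5, Bb4, Ab4 — each down a 2nd from the last.
Extending down a 2nd: G4 → F4.
Statement 5 starts on F4 and keeps the same diatonic contour: F4 Ab4 C5.

F4 Ab4 C5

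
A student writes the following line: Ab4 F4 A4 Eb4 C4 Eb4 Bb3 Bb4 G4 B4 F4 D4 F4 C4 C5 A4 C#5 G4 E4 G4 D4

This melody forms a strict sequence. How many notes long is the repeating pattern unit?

Try groups of 7 (3 cells in 21 notes):
Ab4 F4 A4 Eb4 C4 Eb4 Bb3 | Bb4 G4 B4 F4 D4 F4 C4 | C5 A4 C#5 G4 E4 G4 D4
Every group is a transposition up a 2nd of the one before; no shorter unit works.

7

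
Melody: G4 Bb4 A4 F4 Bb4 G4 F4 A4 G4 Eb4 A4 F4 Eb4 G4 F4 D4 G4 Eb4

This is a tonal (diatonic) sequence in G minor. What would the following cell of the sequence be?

Unit = 6 notes; the statements start on G4, F4, Eb4, moving down a 2nd each time.
Statement 4 starts on D4 and keeps the same diatonic contour: D4 F4 Eb4 C4 F4 D4.

D4 F4 Eb4 C4 F4 D4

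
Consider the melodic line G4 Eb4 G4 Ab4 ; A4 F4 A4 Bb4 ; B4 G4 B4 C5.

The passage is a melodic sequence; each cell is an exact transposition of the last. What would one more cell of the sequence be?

C#5 A4 C#5 D5

Unit = 4 notes; the statements start on G4, A4, B4, moving up a 2nd each time.
So cell 4 is C#5 A4 C#5 D5.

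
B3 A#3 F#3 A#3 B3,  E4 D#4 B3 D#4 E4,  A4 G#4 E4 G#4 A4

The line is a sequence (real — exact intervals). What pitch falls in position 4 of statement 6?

With 5-note cells, note 4 of each statement runs A#3, D#4, G#4.
Carrying that up a 4th forward: C#5 → F#5 → B5.

B5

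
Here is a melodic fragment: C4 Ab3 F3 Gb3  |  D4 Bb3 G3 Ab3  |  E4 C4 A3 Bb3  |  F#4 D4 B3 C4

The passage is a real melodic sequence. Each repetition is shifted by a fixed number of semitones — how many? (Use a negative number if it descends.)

Unit = 4 notes; the statements start on C4, D4, E4, F#4, moving up a 2nd each time.
Counting half-steps from C4 to D4: 2.

2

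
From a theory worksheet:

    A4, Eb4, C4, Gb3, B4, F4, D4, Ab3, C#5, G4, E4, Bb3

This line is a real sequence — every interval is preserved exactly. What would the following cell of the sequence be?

Unit = 4 notes; the statements start on A4, B4, C#5, moving up a 2nd each time.
From D#5 the exact shape gives D#5 A4 F#4 C4.

D#5 A4 F#4 C4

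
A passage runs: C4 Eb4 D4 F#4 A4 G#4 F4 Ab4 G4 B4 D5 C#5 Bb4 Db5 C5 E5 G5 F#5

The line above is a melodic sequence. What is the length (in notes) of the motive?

There are 18 notes; a 6-note unit gives 3 cells:
C4 Eb4 D4 F#4 A4 G#4 | F4 Ab4 G4 B4 D5 C#5 | Bb4 Db5 C5 E5 G5 F#5
Each cell is the previous one up a 4th — so the unit is 6 notes.

6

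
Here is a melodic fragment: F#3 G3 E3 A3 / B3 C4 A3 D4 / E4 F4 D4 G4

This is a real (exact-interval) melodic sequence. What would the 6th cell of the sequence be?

G5 Ab5 F5 Bb5

With a 4-note motive the entries are F#3, B3, E4, each up a 4th from the previous.
Carrying on: A4 → D5 → G5.
From G5 the exact shape gives G5 Ab5 F5 Bb5.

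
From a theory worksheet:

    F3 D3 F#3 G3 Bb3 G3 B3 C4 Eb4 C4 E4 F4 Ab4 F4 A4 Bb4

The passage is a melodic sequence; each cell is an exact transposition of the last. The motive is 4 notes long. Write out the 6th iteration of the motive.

Gb5 Eb5 G5 Ab5

Unit = 4 notes; the statements start on F3, Bb3, Eb4, Ab4, moving up a 4th each time.
Extending up a 4th: Db5 → Gb5.
Statement 6 starts on Gb5 and keeps the same exact contour: Gb5 Eb5 G5 Ab5.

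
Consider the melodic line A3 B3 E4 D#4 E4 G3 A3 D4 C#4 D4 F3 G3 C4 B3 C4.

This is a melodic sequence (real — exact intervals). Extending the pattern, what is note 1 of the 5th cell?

With 5-note cells, note 1 of each statement runs A3, G3, F3.
Extending down a 2nd: Eb3 → Db3.

Db3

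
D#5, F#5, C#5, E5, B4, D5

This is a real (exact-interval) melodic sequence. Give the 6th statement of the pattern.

The 2-note cells begin on D#5, C#5, B4 — each down a 2nd from the last.
Continuing the starts: A4 → G4 → F4.
From F4 the exact shape gives F4 Ab4.

F4 Ab4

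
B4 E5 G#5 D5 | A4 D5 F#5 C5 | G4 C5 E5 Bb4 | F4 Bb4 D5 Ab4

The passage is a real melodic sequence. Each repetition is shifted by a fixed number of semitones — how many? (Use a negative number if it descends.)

Unit = 4 notes; the statements start on B4, A4, G4, F4, moving down a 2nd each time.
B4 to A4 spans -2 semitones.

-2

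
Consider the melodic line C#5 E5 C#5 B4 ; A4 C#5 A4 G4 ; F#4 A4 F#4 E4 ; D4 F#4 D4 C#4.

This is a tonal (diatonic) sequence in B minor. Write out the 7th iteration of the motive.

With a 4-note motive the entries are C#5, A4, F#4, D4, each down a 3rd from the previous.
Extending down a 3rd: B3 → G3 → E3.
Statement 7 starts on E3 and keeps the same diatonic contour: E3 G3 E3 D3.

E3 G3 E3 D3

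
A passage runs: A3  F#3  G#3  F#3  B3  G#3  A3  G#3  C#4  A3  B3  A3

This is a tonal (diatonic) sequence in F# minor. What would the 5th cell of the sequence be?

The 4-note cells begin on A3, B3, C#4 — each up a 2nd from the last.
Extending up a 2nd: D4 → E4.
So cell 5 is E4 C#4 D4 C#4.

E4 C#4 D4 C#4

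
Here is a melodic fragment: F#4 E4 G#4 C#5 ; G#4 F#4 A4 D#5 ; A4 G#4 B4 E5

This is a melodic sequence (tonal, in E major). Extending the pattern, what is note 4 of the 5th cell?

With 4-note cells, note 4 of each statement runs C#5, D#5, E5.
Carrying that up a 2nd forward: F#5 → G#5.

G#5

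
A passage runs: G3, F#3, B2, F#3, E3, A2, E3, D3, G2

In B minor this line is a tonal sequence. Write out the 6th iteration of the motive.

Taking 3-note groups, the heads are G3, F#3, E3: the pattern moves down a 2nd.
Continuing the starts: D3 → C#3 → B2.
From B2 the diatonic shape gives B2 A2 D2.

B2 A2 D2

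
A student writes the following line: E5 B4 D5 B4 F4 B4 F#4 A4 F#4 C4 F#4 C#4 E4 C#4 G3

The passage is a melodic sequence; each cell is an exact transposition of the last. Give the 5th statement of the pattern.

The 5-note cells begin on E5, B4, F#4 — each down a 4th from the last.
Carrying on: C#4 → G#3.
Statement 5 starts on G#3 and keeps the same exact contour: G#3 D#3 F#3 D#3 A2.

G#3 D#3 F#3 D#3 A2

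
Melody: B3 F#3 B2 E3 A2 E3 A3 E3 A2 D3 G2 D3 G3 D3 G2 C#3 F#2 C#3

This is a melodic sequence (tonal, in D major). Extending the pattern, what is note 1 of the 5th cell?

E3

Grouping in 6s, the 1st note of each cell is B3, A3, G3.
Carrying that down a 2nd forward: F#3 → E3.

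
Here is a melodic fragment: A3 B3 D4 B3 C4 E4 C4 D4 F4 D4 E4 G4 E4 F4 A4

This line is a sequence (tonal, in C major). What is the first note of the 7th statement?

With a 3-note motive the entries are A3, B3, C4, D4, E4, each up a 2nd from the previous.
Continuing: F4 → G4. Statement 7 starts on G4.

G4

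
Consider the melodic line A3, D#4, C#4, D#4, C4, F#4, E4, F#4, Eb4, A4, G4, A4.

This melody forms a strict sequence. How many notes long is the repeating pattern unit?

4

There are 12 notes; a 4-note unit gives 3 cells:
A3 D#4 C#4 D#4 | C4 F#4 E4 F#4 | Eb4 A4 G4 A4
That's a consistent up a 3rd shift per cell, and no other grouping gives one.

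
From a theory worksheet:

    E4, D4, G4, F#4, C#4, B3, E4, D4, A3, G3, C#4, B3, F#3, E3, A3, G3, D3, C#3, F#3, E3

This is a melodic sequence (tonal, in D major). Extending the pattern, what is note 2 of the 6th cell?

A2

With 4-note cells, note 2 of each statement runs D4, B3, G3, E3, C#3.
One more down a 3rd gives A2.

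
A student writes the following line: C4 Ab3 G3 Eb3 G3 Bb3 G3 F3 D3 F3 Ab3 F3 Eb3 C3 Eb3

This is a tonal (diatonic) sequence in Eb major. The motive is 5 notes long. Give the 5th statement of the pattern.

F3 D3 C3 Ab2 C3

The 5-note cells begin on C4, Bb3, Ab3 — each down a 2nd from the last.
Continuing the starts: G3 → F3.
From F3 the diatonic shape gives F3 D3 C3 Ab2 C3.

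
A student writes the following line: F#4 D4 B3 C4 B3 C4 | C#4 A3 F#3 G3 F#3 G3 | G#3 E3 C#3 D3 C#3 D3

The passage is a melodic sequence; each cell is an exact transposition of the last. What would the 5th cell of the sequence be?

A#2 F#2 D#2 E2 D#2 E2

Taking 6-note groups, the heads are F#4, C#4, G#3: the pattern moves down a 4th.
Extending down a 4th: D#3 → A#2.
From A#2 the exact shape gives A#2 F#2 D#2 E2 D#2 E2.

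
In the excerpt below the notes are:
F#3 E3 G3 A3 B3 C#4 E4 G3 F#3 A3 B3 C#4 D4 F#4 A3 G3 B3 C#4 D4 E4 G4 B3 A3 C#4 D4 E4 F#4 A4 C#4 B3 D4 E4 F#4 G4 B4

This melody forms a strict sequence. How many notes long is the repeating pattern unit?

Try groups of 7 (5 cells in 35 notes):
F#3 E3 G3 A3 B3 C#4 E4 | G3 F#3 A3 B3 C#4 D4 F#4 | A3 G3 B3 C#4 D4 E4 G4 | B3 A3 C#4 D4 E4 F#4 A4 | C#4 B3 D4 E4 F#4 G4 B4
That's a consistent up a 2nd shift per cell, and no other grouping gives one.

7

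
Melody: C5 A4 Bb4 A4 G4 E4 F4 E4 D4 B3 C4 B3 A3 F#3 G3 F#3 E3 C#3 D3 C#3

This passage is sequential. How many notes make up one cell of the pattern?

There are 20 notes; a 4-note unit gives 5 cells:
C5 A4 Bb4 A4 | G4 E4 F4 E4 | D4 B3 C4 B3 | A3 F#3 G3 F#3 | E3 C#3 D3 C#3
That's a consistent down a 4th shift per cell, and no other grouping gives one.

4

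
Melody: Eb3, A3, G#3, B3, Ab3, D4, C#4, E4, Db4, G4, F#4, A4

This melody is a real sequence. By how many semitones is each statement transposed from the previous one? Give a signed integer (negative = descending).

With a 4-note motive the entries are Eb3, Ab3, Db4, each up a 4th from the previous.
Eb3→Ab3 is 56 − 51 = 5 semitones.

5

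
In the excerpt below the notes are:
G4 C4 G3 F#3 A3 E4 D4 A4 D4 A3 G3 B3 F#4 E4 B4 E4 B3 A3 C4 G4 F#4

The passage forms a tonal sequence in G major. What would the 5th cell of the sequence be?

D5 G4 D4 C4 E4 B4 A4

With a 7-note motive the entries are G4, A4, B4, each up a 2nd from the previous.
Carrying on: C5 → D5.
Statement 5 starts on D5 and keeps the same diatonic contour: D5 G4 D4 C4 E4 B4 A4.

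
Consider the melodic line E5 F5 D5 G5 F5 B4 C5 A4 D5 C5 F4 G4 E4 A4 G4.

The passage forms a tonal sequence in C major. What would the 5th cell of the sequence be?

G3 A3 F3 B3 A3

With a 5-note motive the entries are E5, B4, F4, each down a 4th from the previous.
Extending down a 4th: C4 → G3.
From G3 the diatonic shape gives G3 A3 F3 B3 A3.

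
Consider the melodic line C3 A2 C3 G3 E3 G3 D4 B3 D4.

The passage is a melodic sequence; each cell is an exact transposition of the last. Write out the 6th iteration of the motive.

B5 G#5 B5

The 3-note cells begin on C3, G3, D4 — each up a 5th from the last.
Extending up a 5th: A4 → E5 → B5.
So cell 6 is B5 G#5 B5.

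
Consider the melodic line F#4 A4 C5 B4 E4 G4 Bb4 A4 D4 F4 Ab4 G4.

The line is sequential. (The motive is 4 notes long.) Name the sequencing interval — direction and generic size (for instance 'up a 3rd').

Taking 4-note groups, the heads are F#4, E4, D4: the pattern moves down a 2nd.
From F#4 to E4: down a 2nd.

down a 2nd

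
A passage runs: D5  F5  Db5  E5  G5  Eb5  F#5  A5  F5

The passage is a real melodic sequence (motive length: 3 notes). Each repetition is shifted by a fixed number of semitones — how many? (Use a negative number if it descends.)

2

Unit = 3 notes; the statements start on D5, E5, F#5, moving up a 2nd each time.
Counting half-steps from D5 to E5: 2.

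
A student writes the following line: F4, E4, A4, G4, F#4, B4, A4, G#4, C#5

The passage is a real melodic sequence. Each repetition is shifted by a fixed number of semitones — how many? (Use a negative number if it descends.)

With a 3-note motive the entries are F4, G4, A4, each up a 2nd from the previous.
F4→G4 is 67 − 65 = 2 semitones.

2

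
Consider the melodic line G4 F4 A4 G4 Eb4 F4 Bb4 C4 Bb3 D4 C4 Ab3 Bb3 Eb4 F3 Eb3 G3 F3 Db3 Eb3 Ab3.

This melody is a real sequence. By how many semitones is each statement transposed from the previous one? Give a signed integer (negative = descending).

Unit = 7 notes; the statements start on G4, C4, F3, moving down a 5th each time.
G4 to C4 spans -7 semitones.

-7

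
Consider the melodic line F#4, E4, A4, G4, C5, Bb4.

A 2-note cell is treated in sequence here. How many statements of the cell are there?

3

6 notes in groups of 2 gives 6/2 = 3 statements.
Starts: F#4, A4, C5 — each up a 3rd.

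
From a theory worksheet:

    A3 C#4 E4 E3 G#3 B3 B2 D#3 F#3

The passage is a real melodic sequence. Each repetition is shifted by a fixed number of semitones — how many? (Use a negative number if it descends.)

-5

With a 3-note motive the entries are A3, E3, B2, each down a 4th from the previous.
A3→E3 is 52 − 57 = -5 semitones.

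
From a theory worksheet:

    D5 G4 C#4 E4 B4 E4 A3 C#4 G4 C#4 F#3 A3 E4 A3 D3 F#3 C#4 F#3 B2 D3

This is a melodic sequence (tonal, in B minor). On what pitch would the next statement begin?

The 4-note cells begin on D5, B4, G4, E4, C#4 — each down a 3rd from the last.
The next head, down a 3rd from C#4, is A3.

A3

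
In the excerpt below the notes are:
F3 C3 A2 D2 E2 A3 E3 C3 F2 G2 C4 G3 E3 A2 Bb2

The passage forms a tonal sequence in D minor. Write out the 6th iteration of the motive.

Unit = 5 notes; the statements start on F3, A3, C4, moving up a 3rd each time.
Continuing the starts: E4 → G4 → Bb4.
From Bb4 the diatonic shape gives Bb4 F4 D4 G3 A3.

Bb4 F4 D4 G3 A3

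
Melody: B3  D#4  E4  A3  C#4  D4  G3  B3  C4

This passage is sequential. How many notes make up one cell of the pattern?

There are 9 notes; a 3-note unit gives 3 cells:
B3 D#4 E4 | A3 C#4 D4 | G3 B3 C4
That's a consistent down a 2nd shift per cell, and no other grouping gives one.

3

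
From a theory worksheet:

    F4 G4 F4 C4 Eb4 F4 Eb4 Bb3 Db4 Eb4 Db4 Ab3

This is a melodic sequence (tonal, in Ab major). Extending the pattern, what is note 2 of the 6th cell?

With 4-note cells, note 2 of each statement runs G4, F4, Eb4.
Each moves down a 2nd. Continuing: Db4 → C4 → Bb3.

Bb3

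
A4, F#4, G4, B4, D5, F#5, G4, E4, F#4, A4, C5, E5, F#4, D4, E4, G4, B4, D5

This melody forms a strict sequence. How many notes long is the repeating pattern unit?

Try groups of 6 (3 cells in 18 notes):
A4 F#4 G4 B4 D5 F#5 | G4 E4 F#4 A4 C5 E5 | F#4 D4 E4 G4 B4 D5
That's a consistent down a 2nd shift per cell, and no other grouping gives one.

6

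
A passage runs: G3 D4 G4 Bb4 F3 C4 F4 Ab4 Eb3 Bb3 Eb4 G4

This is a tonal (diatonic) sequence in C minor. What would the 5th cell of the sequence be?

Unit = 4 notes; the statements start on G3, F3, Eb3, moving down a 2nd each time.
Continuing the starts: D3 → C3.
So cell 5 is C3 G3 C4 Eb4.

C3 G3 C4 Eb4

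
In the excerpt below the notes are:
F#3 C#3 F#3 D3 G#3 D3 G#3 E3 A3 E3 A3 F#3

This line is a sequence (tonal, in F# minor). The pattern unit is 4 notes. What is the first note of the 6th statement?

D4

Unit = 4 notes; the statements start on F#3, G#3, A3, moving up a 2nd each time.
Continuing: B3 → C#4 → D4. Statement 6 starts on D4.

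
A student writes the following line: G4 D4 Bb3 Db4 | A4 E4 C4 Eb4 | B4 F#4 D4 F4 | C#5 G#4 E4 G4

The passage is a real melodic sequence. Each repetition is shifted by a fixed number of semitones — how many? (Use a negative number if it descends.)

Taking 4-note groups, the heads are G4, A4, B4, C#5: the pattern moves up a 2nd.
G4 to A4 spans +2 semitones.

2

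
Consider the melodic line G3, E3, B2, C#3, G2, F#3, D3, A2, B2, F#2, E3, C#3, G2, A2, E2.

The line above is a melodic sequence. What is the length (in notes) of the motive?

Try groups of 5 (3 cells in 15 notes):
G3 E3 B2 C#3 G2 | F#3 D3 A2 B2 F#2 | E3 C#3 G2 A2 E2
Every group is a transposition down a 2nd of the one before; no shorter unit works.

5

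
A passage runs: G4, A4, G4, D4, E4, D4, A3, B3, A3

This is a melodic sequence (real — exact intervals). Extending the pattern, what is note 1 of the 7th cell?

Grouping in 3s, the 1st note of each cell is G4, D4, A3.
Carrying that down a 4th forward: E3 → B2 → F#2 → C#2.

C#2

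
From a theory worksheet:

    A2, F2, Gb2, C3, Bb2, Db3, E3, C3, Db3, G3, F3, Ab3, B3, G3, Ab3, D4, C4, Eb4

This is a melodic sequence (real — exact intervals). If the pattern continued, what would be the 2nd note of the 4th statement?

Grouping in 6s, the 2nd note of each cell is F2, C3, G3.
One more up a 5th gives D4.

D4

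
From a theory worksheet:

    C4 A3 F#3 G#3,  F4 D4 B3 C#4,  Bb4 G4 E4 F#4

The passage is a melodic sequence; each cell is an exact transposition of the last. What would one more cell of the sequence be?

Eb5 C5 A4 B4

Unit = 4 notes; the statements start on C4, F4, Bb4, moving up a 4th each time.
So cell 4 is Eb5 C5 A4 B4.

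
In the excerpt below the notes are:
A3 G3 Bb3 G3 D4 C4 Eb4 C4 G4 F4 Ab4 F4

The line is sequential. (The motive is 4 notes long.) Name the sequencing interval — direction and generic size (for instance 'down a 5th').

Taking 4-note groups, the heads are A3, D4, G4: the pattern moves up a 4th.
A3 to D4 is up a 4th.

up a 4th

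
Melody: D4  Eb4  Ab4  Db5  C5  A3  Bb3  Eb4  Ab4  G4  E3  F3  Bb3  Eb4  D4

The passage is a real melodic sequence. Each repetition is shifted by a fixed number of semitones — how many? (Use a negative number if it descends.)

-5

With a 5-note motive the entries are D4, A3, E3, each down a 4th from the previous.
D4 to A3 spans -5 semitones.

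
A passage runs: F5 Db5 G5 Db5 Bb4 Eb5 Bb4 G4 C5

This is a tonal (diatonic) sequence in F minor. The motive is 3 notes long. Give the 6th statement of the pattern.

C4 Ab3 Db4

Unit = 3 notes; the statements start on F5, Db5, Bb4, moving down a 3rd each time.
Extending down a 3rd: G4 → Eb4 → C4.
From C4 the diatonic shape gives C4 Ab3 Db4.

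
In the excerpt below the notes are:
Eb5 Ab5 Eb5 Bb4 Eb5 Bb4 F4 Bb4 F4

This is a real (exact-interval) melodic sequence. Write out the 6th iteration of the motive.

With a 3-note motive the entries are Eb5, Bb4, F4, each down a 4th from the previous.
Continuing the starts: C4 → G3 → D3.
So cell 6 is D3 G3 D3.

D3 G3 D3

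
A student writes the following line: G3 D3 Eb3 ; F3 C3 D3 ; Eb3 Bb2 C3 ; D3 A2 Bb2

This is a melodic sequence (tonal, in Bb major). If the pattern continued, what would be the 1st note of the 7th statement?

With 3-note cells, note 1 of each statement runs G3, F3, Eb3, D3.
Each moves down a 2nd. Continuing: C3 → Bb2 → A2.

A2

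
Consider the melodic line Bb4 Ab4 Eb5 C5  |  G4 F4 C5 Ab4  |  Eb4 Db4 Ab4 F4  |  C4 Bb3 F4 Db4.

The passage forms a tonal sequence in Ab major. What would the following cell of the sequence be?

Unit = 4 notes; the statements start on Bb4, G4, Eb4, C4, moving down a 3rd each time.
Statement 5 starts on Ab3 and keeps the same diatonic contour: Ab3 G3 Db4 Bb3.

Ab3 G3 Db4 Bb3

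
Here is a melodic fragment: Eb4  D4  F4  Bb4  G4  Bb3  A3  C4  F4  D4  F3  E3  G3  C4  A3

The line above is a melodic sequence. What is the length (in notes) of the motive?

15 notes total. Splitting into 3 groups of 5:
Eb4 D4 F4 Bb4 G4 | Bb3 A3 C4 F4 D4 | F3 E3 G3 C4 A3
Every group is a transposition down a 4th of the one before; no shorter unit works.

5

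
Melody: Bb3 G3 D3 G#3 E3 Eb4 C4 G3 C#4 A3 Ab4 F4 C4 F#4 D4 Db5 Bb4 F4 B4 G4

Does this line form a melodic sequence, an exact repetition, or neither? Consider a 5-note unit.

Each 5-note cell is the previous one transposed up a 4th.

sequence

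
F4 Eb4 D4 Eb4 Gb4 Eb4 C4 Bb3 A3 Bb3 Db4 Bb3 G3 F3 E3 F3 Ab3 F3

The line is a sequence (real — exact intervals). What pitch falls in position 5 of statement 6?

F2

With 6-note cells, note 5 of each statement runs Gb4, Db4, Ab3.
Each moves down a 4th. Continuing: Eb3 → Bb2 → F2.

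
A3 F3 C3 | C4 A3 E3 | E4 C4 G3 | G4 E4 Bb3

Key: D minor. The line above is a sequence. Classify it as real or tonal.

Every note is diatonic to D minor.
Cell 1 has -4 semitones from note 1 to 2, but cell 2 has -3 — the interval quality changes while the contour stays the same, which is the hallmark of a tonal sequence.

tonal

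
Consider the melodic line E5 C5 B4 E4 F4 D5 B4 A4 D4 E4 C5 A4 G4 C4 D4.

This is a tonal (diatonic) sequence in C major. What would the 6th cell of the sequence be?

G4 E4 D4 G3 A3

Taking 5-note groups, the heads are E5, D5, C5: the pattern moves down a 2nd.
Extending down a 2nd: B4 → A4 → G4.
Statement 6 starts on G4 and keeps the same diatonic contour: G4 E4 D4 G3 A3.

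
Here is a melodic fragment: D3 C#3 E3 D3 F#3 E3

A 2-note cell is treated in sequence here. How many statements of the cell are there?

3

6 notes in groups of 2 gives 6/2 = 3 statements.
Starts: D3, E3, F#3 — each up a 2nd.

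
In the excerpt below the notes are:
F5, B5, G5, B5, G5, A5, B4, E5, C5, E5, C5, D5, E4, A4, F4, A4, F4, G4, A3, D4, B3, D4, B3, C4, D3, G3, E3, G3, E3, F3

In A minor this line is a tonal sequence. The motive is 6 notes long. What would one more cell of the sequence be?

Taking 6-note groups, the heads are F5, B4, E4, A3, D3: the pattern moves down a 5th.
From G2 the diatonic shape gives G2 C3 A2 C3 A2 B2.

G2 C3 A2 C3 A2 B2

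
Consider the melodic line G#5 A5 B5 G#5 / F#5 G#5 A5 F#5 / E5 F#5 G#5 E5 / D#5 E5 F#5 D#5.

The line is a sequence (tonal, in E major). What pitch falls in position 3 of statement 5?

With 4-note cells, note 3 of each statement runs B5, A5, G#5, F#5.
One more down a 2nd gives E5.

E5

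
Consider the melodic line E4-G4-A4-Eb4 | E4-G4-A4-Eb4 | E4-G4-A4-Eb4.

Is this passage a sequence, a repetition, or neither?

repetition

Each 4-note cell is identical (E4 G4 A4 Eb4), restated at the same pitch.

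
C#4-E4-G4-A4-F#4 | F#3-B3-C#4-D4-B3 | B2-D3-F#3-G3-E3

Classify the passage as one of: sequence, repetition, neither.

neither

Note 2 of cell 2 is B3; if this were a sequence it would be A3. No unit length gives a consistent transposition pattern.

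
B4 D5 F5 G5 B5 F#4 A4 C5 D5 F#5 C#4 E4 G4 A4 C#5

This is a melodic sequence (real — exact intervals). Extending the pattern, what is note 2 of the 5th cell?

Grouping in 5s, the 2nd note of each cell is D5, A4, E4.
Extending down a 4th: B3 → F#3.

F#3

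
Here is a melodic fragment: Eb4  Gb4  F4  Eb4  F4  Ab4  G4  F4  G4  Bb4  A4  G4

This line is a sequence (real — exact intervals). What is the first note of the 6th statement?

C#5

Taking 4-note groups, the heads are Eb4, F4, G4: the pattern moves up a 2nd.
Extending the heads up a 2nd: A4 → B4 → C#5.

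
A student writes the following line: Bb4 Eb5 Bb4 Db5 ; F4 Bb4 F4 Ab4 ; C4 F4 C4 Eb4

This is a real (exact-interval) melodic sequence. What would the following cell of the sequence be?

G3 C4 G3 Bb3

Taking 4-note groups, the heads are Bb4, F4, C4: the pattern moves down a 4th.
Statement 4 starts on G3 and keeps the same exact contour: G3 C4 G3 Bb3.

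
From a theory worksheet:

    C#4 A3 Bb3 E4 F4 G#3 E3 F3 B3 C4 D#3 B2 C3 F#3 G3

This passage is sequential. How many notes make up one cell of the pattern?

5

There are 15 notes; a 5-note unit gives 3 cells:
C#4 A3 Bb3 E4 F4 | G#3 E3 F3 B3 C4 | D#3 B2 C3 F#3 G3
Each cell is the previous one down a 4th — so the unit is 5 notes.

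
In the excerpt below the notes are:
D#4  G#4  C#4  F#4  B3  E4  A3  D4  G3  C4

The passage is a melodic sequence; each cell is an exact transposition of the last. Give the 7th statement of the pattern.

Eb3 Ab3

The 2-note cells begin on D#4, C#4, B3, A3, G3 — each down a 2nd from the last.
Extending down a 2nd: F3 → Eb3.
From Eb3 the exact shape gives Eb3 Ab3.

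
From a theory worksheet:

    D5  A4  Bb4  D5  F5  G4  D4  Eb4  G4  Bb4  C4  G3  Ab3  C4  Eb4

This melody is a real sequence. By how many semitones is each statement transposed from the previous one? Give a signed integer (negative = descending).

-7

Unit = 5 notes; the statements start on D5, G4, C4, moving down a 5th each time.
Counting half-steps from D5 to G4: -7.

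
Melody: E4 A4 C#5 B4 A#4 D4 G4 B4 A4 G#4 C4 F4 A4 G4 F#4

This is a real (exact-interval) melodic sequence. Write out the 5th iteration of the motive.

Ab3 Db4 F4 Eb4 D4

With a 5-note motive the entries are E4, D4, C4, each down a 2nd from the previous.
Carrying on: Bb3 → Ab3.
Statement 5 starts on Ab3 and keeps the same exact contour: Ab3 Db4 F4 Eb4 D4.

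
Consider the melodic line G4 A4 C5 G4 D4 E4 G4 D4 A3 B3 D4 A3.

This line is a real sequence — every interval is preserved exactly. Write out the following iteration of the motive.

E3 F#3 A3 E3

With a 4-note motive the entries are G4, D4, A3, each down a 4th from the previous.
So cell 4 is E3 F#3 A3 E3.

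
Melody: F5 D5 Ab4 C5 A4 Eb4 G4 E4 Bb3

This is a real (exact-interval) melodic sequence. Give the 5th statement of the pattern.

Taking 3-note groups, the heads are F5, C5, G4: the pattern moves down a 4th.
Carrying on: D4 → A3.
From A3 the exact shape gives A3 F#3 C3.

A3 F#3 C3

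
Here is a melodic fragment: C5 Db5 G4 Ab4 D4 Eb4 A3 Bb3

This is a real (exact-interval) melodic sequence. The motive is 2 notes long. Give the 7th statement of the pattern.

With a 2-note motive the entries are C5, G4, D4, A3, each down a 4th from the previous.
Continuing the starts: E3 → B2 → F#2.
From F#2 the exact shape gives F#2 G2.

F#2 G2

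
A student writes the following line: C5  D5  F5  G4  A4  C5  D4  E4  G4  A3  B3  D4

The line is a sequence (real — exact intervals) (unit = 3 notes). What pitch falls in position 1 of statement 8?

The unit is 3 notes. Position-1 pitches of the 4 shown cells: C5, G4, D4, A3.
Extending down a 4th: E3 → B2 → F#2 → C#2.

C#2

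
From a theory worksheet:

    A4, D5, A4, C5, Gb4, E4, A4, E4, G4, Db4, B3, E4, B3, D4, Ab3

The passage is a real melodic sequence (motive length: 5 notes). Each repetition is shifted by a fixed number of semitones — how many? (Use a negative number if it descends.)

Unit = 5 notes; the statements start on A4, E4, B3, moving down a 4th each time.
A4→E4 is 64 − 69 = -5 semitones.

-5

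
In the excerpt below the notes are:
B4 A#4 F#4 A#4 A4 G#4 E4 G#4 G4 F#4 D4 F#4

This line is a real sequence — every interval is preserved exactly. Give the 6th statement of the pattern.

Db4 C4 Ab3 C4

With a 4-note motive the entries are B4, A4, G4, each down a 2nd from the previous.
Continuing the starts: F4 → Eb4 → Db4.
So cell 6 is Db4 C4 Ab3 C4.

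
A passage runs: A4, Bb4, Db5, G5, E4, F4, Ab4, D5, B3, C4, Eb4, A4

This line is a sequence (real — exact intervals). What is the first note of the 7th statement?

Unit = 4 notes; the statements start on A4, E4, B3, moving down a 4th each time.
Extending the heads down a 4th: F#3 → C#3 → G#2 → D#2.

D#2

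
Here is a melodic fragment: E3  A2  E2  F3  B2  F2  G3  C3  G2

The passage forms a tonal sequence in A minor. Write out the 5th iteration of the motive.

B3 E3 B2

Unit = 3 notes; the statements start on E3, F3, G3, moving up a 2nd each time.
Extending up a 2nd: A3 → B3.
So cell 5 is B3 E3 B2.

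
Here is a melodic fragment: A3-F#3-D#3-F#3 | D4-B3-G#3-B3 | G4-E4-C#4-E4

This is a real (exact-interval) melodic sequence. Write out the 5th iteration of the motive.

F5 D5 B4 D5

The 4-note cells begin on A3, D4, G4 — each up a 4th from the last.
Carrying on: C5 → F5.
So cell 5 is F5 D5 B4 D5.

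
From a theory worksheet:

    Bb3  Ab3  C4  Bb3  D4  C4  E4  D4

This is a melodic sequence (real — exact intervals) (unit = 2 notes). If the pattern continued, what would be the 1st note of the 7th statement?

Grouping in 2s, the 1st note of each cell is Bb3, C4, D4, E4.
Each moves up a 2nd. Continuing: F#4 → G#4 → A#4.

A#4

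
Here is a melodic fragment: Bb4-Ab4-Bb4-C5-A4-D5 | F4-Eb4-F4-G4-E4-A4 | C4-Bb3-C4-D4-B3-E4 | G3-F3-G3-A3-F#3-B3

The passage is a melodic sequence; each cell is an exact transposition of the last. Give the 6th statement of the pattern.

A2 G2 A2 B2 G#2 C#3

Unit = 6 notes; the statements start on Bb4, F4, C4, G3, moving down a 4th each time.
Carrying on: D3 → A2.
So cell 6 is A2 G2 A2 B2 G#2 C#3.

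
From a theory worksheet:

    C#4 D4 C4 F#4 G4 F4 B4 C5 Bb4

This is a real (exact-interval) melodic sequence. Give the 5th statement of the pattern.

A5 Bb5 Ab5

Unit = 3 notes; the statements start on C#4, F#4, B4, moving up a 4th each time.
Extending up a 4th: E5 → A5.
Statement 5 starts on A5 and keeps the same exact contour: A5 Bb5 Ab5.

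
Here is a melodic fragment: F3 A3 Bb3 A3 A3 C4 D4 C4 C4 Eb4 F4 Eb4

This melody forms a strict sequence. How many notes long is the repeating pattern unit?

4

There are 12 notes; a 4-note unit gives 3 cells:
F3 A3 Bb3 A3 | A3 C4 D4 C4 | C4 Eb4 F4 Eb4
Every group is a transposition up a 3rd of the one before; no shorter unit works.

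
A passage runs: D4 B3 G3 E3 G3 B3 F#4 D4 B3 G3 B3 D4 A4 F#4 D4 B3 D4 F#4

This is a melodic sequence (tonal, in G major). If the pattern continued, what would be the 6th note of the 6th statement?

With 6-note cells, note 6 of each statement runs B3, D4, F#4.
Carrying that up a 3rd forward: A4 → C5 → E5.

E5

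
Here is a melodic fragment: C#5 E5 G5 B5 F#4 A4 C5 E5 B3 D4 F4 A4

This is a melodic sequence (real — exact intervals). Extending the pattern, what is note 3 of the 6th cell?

Ab2

The unit is 4 notes. Position-3 pitches of the 3 shown cells: G5, C5, F4.
Extending down a 5th: Bb3 → Eb3 → Ab2.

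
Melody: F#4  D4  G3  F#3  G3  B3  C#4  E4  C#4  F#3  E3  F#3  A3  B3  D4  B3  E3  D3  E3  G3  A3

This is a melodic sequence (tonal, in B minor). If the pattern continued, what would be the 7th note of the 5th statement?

The unit is 7 notes. Position-7 pitches of the 3 shown cells: C#4, B3, A3.
Carrying that down a 2nd forward: G3 → F#3.

F#3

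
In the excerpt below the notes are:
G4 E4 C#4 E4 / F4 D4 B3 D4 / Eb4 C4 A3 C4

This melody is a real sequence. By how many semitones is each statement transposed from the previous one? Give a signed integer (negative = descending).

Unit = 4 notes; the statements start on G4, F4, Eb4, moving down a 2nd each time.
G4 to F4 spans -2 semitones.

-2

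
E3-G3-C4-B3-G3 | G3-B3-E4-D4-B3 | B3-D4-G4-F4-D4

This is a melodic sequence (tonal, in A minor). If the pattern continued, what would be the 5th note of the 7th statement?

E5

Grouping in 5s, the 5th note of each cell is G3, B3, D4.
Carrying that up a 3rd forward: F4 → A4 → C5 → E5.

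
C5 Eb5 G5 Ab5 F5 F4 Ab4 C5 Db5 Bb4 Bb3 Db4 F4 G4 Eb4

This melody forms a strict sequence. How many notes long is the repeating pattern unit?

Try groups of 5 (3 cells in 15 notes):
C5 Eb5 G5 Ab5 F5 | F4 Ab4 C5 Db5 Bb4 | Bb3 Db4 F4 G4 Eb4
That's a consistent down a 5th shift per cell, and no other grouping gives one.

5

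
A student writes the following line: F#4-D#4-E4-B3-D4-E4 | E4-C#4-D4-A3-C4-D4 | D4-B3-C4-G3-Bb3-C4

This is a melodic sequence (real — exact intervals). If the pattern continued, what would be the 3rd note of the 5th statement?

The unit is 6 notes. Position-3 pitches of the 3 shown cells: E4, D4, C4.
Extending down a 2nd: Bb3 → Ab3.

Ab3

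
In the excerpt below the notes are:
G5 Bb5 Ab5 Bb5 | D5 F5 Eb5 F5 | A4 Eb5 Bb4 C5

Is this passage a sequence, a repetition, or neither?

Note 2 of cell 3 is Eb5; if this were a sequence it would be C5. No unit length gives a consistent transposition pattern.

neither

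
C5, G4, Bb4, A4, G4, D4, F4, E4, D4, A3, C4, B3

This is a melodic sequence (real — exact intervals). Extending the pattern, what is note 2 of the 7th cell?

C#2

With 4-note cells, note 2 of each statement runs G4, D4, A3.
Extending down a 4th: E3 → B2 → F#2 → C#2.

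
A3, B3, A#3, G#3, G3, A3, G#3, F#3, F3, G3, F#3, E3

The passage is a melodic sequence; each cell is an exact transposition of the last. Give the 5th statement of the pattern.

Taking 4-note groups, the heads are A3, G3, F3: the pattern moves down a 2nd.
Carrying on: Eb3 → Db3.
Statement 5 starts on Db3 and keeps the same exact contour: Db3 Eb3 D3 C3.

Db3 Eb3 D3 C3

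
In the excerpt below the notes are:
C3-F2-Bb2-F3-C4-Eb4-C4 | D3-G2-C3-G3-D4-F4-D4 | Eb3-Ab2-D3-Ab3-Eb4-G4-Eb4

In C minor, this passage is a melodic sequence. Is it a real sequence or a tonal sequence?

tonal

Every note is diatonic to C minor.
Cell 1 has +5 semitones from note 2 to 3, but cell 3 has +6 — the interval quality changes while the contour stays the same, which is the hallmark of a tonal sequence.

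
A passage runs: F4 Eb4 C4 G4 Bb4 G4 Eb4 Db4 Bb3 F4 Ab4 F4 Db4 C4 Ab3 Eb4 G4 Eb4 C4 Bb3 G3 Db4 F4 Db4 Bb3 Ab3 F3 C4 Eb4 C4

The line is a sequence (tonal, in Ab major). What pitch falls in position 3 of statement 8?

With 6-note cells, note 3 of each statement runs C4, Bb3, Ab3, G3, F3.
Each moves down a 2nd. Continuing: Eb3 → Db3 → C3.

C3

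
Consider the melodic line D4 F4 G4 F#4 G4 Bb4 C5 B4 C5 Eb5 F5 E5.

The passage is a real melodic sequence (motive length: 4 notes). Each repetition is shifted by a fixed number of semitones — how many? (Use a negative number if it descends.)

The 4-note cells begin on D4, G4, C5 — each up a 4th from the last.
Counting half-steps from D4 to G4: 5.

5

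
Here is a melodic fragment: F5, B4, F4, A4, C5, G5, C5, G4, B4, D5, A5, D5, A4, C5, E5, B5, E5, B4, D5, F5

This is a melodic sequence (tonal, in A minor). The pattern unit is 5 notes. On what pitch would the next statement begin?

C6

With a 5-note motive the entries are F5, G5, A5, B5, each up a 2nd from the previous.
The next head, up a 2nd from B5, is C6.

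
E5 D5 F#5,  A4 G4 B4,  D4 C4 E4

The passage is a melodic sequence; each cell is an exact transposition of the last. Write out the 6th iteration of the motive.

F2 Eb2 G2

Unit = 3 notes; the statements start on E5, A4, D4, moving down a 5th each time.
Carrying on: G3 → C3 → F2.
Statement 6 starts on F2 and keeps the same exact contour: F2 Eb2 G2.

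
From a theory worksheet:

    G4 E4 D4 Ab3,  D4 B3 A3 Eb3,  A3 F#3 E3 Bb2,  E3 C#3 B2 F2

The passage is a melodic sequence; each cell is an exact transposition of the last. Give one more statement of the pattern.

B2 G#2 F#2 C2

With a 4-note motive the entries are G4, D4, A3, E3, each down a 4th from the previous.
From B2 the exact shape gives B2 G#2 F#2 C2.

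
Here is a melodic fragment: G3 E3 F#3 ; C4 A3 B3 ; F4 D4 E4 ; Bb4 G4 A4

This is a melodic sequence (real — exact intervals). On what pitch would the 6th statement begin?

Ab5

The 3-note cells begin on G3, C4, F4, Bb4 — each up a 4th from the last.
Extending the heads up a 4th: Eb5 → Ab5.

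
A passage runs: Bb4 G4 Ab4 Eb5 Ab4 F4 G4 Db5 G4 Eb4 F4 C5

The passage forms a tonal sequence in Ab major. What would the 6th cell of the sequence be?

Unit = 4 notes; the statements start on Bb4, Ab4, G4, moving down a 2nd each time.
Carrying on: F4 → Eb4 → Db4.
So cell 6 is Db4 Bb3 C4 G4.

Db4 Bb3 C4 G4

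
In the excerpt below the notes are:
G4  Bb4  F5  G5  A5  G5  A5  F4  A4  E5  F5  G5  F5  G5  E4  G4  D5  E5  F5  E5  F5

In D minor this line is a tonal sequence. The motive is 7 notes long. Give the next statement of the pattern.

D4 F4 C5 D5 E5 D5 E5

Unit = 7 notes; the statements start on G4, F4, E4, moving down a 2nd each time.
So cell 4 is D4 F4 C5 D5 E5 D5 E5.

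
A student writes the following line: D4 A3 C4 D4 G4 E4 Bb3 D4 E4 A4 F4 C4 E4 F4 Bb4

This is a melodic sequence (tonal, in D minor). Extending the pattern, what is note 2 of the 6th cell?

F4

Grouping in 5s, the 2nd note of each cell is A3, Bb3, C4.
Carrying that up a 2nd forward: D4 → E4 → F4.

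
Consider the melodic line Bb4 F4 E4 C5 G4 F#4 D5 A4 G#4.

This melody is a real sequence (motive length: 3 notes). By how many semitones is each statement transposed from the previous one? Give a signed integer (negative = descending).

2

Unit = 3 notes; the statements start on Bb4, C5, D5, moving up a 2nd each time.
Counting half-steps from Bb4 to C5: 2.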